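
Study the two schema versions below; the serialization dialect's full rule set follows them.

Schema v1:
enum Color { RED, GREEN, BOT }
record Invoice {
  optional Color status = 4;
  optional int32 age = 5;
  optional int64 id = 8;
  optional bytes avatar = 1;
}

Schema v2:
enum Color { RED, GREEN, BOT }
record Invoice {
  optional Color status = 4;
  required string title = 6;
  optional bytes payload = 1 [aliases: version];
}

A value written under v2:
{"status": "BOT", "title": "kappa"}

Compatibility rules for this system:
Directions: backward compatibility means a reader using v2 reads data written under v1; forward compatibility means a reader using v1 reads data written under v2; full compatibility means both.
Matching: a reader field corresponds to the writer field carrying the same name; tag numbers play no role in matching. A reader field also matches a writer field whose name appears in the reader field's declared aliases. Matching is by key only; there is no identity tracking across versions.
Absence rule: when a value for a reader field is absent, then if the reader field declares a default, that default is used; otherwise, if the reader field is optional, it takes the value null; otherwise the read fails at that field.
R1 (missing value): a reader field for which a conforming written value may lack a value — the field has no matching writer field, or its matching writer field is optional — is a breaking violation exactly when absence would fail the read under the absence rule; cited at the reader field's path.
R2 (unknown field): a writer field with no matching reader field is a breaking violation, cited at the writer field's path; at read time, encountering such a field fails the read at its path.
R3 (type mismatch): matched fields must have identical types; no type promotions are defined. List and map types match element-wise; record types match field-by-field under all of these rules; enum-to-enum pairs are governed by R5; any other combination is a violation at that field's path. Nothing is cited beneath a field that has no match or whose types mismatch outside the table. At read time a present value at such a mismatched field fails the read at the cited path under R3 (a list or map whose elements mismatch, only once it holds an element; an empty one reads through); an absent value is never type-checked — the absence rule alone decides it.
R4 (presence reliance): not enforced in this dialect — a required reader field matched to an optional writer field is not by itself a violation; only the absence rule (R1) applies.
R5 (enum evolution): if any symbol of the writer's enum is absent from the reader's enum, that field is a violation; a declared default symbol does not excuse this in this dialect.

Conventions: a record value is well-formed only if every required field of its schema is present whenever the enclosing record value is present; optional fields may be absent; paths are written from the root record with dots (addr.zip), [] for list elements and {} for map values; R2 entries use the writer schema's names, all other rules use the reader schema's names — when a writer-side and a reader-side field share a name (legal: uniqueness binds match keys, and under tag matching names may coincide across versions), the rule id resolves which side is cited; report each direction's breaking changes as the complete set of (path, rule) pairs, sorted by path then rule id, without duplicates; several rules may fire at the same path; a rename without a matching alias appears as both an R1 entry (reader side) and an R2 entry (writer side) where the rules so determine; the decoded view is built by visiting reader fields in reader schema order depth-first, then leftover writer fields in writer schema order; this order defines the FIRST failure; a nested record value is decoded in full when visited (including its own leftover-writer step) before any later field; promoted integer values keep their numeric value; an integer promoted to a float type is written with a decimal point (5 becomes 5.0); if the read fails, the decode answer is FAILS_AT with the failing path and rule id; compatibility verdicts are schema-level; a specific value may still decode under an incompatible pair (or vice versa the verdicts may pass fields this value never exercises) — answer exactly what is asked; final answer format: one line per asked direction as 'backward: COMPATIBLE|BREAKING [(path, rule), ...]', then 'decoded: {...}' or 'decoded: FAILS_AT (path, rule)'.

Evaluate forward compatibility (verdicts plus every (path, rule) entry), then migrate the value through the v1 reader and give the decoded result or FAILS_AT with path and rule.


forward: BREAKING [(payload, R2), (title, R2)]; decoded: FAILS_AT (title, R2)

each type pair in Invoice: writer, then reader
checking forward for Invoice: reader v1 against writer v2:
  Color -> Color, writer optional: status aligns to status
  no writer field matches reader age
  no writer field matches reader id
  no writer field matches reader avatar
  title (writer side), unknown to reader
  payload (writer side), unknown to reader
  rule R2 violated at payload
  rule R2 violated at title
  => forward verdict for Invoice: BREAKING, 2 violation(s)
decode walk for Invoice under reader schema v1:
  status := "BOT"
  age := null (missing; optional => null)
  id := null (missing; optional => null)
  avatar := null (missing; optional => null)
  read fails at title under R2 (unknown field)
  => FAILS_AT (title, R2)
the rest of the Invoice diff is inert for this question:
  removed field id from record Invoice -> affects backward compatibility only, which is not asked
  removed field age from record Invoice -> affects backward compatibility only, which is not asked


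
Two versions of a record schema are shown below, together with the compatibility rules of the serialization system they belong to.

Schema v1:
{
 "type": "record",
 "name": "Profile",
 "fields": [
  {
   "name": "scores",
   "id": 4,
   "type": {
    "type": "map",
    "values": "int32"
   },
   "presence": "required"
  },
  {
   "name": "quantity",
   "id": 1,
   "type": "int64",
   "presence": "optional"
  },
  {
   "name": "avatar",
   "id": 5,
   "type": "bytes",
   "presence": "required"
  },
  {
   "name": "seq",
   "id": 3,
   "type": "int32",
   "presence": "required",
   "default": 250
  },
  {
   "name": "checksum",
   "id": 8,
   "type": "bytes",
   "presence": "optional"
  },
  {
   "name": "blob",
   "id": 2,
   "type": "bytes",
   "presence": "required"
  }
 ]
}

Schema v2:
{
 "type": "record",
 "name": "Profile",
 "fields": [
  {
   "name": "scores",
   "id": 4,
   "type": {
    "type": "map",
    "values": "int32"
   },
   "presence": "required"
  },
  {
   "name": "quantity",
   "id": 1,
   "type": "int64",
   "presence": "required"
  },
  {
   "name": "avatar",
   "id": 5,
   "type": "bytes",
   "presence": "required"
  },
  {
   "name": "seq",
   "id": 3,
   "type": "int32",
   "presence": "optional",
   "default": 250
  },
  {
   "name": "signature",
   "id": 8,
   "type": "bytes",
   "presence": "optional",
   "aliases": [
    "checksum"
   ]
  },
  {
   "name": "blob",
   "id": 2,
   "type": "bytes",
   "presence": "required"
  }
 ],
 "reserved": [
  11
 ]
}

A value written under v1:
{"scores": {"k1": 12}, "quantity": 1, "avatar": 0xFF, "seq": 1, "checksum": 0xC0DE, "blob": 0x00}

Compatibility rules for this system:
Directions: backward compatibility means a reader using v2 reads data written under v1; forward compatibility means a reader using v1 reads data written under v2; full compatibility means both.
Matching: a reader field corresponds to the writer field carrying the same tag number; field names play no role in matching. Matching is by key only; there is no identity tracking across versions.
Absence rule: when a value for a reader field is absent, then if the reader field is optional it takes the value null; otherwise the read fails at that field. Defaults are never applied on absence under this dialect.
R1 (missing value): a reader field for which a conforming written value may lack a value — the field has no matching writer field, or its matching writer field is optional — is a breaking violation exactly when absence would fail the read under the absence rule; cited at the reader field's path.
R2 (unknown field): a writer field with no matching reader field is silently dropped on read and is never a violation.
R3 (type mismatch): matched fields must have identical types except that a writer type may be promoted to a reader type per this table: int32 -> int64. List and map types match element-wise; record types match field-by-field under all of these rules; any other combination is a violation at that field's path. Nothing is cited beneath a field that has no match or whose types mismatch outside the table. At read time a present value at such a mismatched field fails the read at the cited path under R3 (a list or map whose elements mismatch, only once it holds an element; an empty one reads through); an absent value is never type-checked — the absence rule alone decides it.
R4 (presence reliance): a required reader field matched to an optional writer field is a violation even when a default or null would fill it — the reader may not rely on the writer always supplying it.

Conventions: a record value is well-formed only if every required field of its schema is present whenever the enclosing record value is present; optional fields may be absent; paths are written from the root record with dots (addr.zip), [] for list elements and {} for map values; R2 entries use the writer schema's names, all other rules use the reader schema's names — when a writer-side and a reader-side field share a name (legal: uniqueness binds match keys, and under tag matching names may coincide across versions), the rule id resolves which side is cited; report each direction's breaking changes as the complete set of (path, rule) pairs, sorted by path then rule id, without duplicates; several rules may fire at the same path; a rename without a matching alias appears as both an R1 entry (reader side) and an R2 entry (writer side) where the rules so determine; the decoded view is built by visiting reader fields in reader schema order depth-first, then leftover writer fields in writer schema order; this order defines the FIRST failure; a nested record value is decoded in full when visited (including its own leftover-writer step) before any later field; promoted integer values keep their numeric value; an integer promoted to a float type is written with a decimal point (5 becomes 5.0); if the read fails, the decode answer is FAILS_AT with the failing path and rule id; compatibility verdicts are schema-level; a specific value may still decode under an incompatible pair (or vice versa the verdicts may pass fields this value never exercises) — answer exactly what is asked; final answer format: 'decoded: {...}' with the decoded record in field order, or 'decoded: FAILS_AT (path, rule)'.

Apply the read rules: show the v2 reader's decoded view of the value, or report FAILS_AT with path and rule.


the writer's type comes first in each Profile pair
migrating the Profile value to v2:
  scores := {"k1": 12}
  quantity := 1
  avatar := 0xFF
  seq := 1
  signature := 0xC0DE (from writer checksum)
  blob := 0x00
  => decoded: {"scores": {"k1": 12}, "quantity": 1, "avatar": 0xFF, "seq": 1, "signature": 0xC0DE, "blob": 0x00}
diffs on Profile not affecting the asked answer:
  field quantity in record Profile: optional changed to required -> a verdict-level change on Profile — the shown value reads the same
  field seq in record Profile: required changed to optional -> a verdict-level change on Profile — the shown value reads the same

decoded: {"scores": {"k1": 12}, "quantity": 1, "avatar": 0xFF, "seq": 1, "signature": 0xC0DE, "blob": 0x00}


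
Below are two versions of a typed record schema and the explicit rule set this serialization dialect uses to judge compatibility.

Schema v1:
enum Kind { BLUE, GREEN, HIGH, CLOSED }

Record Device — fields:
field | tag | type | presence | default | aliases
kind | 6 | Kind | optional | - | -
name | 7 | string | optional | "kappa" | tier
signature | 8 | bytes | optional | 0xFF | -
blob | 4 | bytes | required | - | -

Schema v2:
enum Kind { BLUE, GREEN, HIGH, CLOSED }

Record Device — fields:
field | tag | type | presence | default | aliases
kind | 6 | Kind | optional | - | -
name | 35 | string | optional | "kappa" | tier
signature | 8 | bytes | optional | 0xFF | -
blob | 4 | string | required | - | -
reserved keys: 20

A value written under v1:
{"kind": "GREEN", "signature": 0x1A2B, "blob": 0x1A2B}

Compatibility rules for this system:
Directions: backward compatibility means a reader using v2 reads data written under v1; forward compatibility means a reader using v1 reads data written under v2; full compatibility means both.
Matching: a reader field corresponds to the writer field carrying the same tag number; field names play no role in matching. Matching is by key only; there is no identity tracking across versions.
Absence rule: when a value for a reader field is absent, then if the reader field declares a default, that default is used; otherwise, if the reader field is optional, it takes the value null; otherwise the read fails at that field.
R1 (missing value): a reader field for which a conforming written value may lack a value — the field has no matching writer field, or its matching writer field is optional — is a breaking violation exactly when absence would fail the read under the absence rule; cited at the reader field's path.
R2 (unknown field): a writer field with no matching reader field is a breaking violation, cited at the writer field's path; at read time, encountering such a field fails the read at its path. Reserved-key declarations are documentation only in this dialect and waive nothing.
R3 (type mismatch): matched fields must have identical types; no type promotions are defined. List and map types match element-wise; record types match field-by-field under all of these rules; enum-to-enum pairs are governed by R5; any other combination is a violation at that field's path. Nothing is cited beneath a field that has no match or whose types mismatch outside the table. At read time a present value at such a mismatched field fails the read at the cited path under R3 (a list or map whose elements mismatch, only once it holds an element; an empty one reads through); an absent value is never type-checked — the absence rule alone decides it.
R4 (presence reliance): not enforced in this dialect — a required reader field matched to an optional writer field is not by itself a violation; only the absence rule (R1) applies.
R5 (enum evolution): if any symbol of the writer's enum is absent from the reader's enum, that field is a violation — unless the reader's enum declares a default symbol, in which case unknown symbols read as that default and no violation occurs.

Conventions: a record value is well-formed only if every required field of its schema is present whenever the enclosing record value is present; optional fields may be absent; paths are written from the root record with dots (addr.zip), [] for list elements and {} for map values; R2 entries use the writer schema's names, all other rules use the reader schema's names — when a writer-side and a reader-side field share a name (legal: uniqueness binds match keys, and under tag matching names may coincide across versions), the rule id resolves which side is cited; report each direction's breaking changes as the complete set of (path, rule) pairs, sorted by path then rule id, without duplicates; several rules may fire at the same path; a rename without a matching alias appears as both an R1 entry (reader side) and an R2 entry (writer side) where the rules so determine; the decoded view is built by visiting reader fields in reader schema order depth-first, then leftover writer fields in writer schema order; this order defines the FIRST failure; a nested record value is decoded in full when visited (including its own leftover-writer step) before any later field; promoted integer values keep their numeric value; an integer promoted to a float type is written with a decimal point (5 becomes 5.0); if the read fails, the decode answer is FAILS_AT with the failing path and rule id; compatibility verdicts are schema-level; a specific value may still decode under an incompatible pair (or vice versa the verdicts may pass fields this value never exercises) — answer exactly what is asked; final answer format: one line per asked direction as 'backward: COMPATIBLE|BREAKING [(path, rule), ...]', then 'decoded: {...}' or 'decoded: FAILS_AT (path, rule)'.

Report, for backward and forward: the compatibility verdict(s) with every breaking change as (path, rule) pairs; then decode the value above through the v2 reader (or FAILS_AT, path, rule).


in Device below, arrows point writer -> reader
backward analysis of Device with v2 as reader and v1 as writer:
  Kind -> Kind, writer optional: kind aligns to kind
  name has no writer counterpart
  bytes -> bytes, writer optional: signature aligns to signature
  bytes -> string, writer required: blob aligns to blob
  leftover writer field: name
  breaking: (blob, R3)
  breaking: (name, R2)
  backward on Device therefore BREAKING (2)
forward analysis of Device with v1 as reader and v2 as writer:
  Kind -> Kind, writer optional: kind aligns to kind
  name has no writer counterpart
  bytes -> bytes, writer optional: signature aligns to signature
  string -> bytes, writer required: blob aligns to blob
  leftover writer field: name
  breaking: (blob, R3)
  breaking: (name, R2)
  forward on Device therefore BREAKING (2)
decoding the Device value with the v2 reader:
  kind := "GREEN"
  name := "kappa" (no value, default fills)
  signature := 0x1A2B
  read fails at blob under R3
  => FAILS_AT (blob, R3)

backward: BREAKING [(blob, R3), (name, R2)]; forward: BREAKING [(blob, R3), (name, R2)]; decoded: FAILS_AT (blob, R3)


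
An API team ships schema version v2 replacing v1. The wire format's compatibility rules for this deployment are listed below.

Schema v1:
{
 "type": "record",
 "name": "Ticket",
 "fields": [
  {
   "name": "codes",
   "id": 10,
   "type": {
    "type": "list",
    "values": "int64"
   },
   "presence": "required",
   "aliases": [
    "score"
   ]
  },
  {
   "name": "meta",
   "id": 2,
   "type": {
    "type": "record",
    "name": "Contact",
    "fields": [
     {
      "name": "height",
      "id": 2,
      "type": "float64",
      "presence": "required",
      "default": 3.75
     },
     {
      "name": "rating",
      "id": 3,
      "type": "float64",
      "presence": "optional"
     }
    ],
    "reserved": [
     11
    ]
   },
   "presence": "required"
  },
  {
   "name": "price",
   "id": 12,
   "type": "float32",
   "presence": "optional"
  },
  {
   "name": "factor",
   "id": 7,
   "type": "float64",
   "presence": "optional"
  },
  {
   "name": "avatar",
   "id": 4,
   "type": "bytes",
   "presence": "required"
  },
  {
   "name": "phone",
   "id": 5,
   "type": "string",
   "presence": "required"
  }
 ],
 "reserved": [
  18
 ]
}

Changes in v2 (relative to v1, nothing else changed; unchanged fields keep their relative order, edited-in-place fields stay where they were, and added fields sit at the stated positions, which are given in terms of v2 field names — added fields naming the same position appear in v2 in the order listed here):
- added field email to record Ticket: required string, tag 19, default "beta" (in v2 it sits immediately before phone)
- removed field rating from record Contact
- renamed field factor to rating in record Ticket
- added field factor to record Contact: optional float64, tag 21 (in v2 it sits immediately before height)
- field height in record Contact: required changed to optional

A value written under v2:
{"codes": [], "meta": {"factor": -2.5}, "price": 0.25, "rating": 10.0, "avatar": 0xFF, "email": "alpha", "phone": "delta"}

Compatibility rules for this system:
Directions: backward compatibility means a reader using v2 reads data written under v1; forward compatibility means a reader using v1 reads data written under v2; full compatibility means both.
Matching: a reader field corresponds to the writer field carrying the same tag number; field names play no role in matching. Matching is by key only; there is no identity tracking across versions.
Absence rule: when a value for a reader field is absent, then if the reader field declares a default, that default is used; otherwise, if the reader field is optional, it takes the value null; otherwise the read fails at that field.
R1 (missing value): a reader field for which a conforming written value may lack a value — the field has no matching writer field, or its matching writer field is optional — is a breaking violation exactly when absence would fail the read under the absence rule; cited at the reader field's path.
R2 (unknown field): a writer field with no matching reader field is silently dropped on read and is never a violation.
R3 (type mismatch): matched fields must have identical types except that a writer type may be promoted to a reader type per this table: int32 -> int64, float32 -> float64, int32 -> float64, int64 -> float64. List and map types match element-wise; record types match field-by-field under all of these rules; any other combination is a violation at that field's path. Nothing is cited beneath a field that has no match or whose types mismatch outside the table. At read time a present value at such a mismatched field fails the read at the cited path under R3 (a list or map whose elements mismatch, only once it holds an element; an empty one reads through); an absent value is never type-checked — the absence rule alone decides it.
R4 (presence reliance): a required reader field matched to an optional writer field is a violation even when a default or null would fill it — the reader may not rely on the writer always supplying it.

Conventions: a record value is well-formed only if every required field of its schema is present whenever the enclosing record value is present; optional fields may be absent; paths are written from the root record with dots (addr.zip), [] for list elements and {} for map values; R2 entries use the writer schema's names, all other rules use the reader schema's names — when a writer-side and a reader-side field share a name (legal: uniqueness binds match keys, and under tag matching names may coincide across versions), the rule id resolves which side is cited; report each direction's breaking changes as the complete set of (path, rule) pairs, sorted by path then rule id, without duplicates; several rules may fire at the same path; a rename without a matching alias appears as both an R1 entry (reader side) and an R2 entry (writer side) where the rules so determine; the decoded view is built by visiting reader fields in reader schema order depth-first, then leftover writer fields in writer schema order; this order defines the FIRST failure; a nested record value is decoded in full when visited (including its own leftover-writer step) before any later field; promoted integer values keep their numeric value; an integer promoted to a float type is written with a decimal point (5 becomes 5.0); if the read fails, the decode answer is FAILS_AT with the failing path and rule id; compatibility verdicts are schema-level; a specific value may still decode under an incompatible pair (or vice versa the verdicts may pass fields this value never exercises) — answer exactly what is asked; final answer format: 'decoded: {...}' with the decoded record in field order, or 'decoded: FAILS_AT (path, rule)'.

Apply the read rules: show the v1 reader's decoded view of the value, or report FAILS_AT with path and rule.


decoded: {"codes": [], "meta": {"height": 3.75, "rating": null}, "price": 0.25, "factor": 10.0, "avatar": 0xFF, "phone": "delta"}

the writer's type comes first in each Ticket pair
migrating the Ticket value to v1:
  codes := []
  meta.height := 3.75 (no value, default fills)
  meta.rating := null (not supplied -> null)
  writer meta.factor: unmatched, discarded
  price := 0.25
  factor := 10.0 (from writer rating)
  avatar := 0xFF
  phone := "delta"
  writer email: unmatched, discarded
  => decoded: {"codes": [], "meta": {"height": 3.75, "rating": null}, "price": 0.25, "factor": 10.0, "avatar": 0xFF, "phone": "delta"}
diffs on Ticket not affecting the asked answer:
  added field factor to record Contact: optional float64, tag 21 (in v2 it sits immediately before height) -> fires no rule on Ticket under this dialect and leaves the result unchanged
  removed field rating from record Contact -> fires no rule on Ticket under this dialect and leaves the result unchanged
  renamed field factor to rating in record Ticket -> fires no rule on Ticket under this dialect and leaves the result unchanged
  added field email to record Ticket: required string, tag 19, default "beta" (in v2 it sits immediately before phone) -> fires no rule on Ticket under this dialect and leaves the result unchanged
  field height in record Contact: required changed to optional -> a verdict-level change on Ticket — the shown value reads the same


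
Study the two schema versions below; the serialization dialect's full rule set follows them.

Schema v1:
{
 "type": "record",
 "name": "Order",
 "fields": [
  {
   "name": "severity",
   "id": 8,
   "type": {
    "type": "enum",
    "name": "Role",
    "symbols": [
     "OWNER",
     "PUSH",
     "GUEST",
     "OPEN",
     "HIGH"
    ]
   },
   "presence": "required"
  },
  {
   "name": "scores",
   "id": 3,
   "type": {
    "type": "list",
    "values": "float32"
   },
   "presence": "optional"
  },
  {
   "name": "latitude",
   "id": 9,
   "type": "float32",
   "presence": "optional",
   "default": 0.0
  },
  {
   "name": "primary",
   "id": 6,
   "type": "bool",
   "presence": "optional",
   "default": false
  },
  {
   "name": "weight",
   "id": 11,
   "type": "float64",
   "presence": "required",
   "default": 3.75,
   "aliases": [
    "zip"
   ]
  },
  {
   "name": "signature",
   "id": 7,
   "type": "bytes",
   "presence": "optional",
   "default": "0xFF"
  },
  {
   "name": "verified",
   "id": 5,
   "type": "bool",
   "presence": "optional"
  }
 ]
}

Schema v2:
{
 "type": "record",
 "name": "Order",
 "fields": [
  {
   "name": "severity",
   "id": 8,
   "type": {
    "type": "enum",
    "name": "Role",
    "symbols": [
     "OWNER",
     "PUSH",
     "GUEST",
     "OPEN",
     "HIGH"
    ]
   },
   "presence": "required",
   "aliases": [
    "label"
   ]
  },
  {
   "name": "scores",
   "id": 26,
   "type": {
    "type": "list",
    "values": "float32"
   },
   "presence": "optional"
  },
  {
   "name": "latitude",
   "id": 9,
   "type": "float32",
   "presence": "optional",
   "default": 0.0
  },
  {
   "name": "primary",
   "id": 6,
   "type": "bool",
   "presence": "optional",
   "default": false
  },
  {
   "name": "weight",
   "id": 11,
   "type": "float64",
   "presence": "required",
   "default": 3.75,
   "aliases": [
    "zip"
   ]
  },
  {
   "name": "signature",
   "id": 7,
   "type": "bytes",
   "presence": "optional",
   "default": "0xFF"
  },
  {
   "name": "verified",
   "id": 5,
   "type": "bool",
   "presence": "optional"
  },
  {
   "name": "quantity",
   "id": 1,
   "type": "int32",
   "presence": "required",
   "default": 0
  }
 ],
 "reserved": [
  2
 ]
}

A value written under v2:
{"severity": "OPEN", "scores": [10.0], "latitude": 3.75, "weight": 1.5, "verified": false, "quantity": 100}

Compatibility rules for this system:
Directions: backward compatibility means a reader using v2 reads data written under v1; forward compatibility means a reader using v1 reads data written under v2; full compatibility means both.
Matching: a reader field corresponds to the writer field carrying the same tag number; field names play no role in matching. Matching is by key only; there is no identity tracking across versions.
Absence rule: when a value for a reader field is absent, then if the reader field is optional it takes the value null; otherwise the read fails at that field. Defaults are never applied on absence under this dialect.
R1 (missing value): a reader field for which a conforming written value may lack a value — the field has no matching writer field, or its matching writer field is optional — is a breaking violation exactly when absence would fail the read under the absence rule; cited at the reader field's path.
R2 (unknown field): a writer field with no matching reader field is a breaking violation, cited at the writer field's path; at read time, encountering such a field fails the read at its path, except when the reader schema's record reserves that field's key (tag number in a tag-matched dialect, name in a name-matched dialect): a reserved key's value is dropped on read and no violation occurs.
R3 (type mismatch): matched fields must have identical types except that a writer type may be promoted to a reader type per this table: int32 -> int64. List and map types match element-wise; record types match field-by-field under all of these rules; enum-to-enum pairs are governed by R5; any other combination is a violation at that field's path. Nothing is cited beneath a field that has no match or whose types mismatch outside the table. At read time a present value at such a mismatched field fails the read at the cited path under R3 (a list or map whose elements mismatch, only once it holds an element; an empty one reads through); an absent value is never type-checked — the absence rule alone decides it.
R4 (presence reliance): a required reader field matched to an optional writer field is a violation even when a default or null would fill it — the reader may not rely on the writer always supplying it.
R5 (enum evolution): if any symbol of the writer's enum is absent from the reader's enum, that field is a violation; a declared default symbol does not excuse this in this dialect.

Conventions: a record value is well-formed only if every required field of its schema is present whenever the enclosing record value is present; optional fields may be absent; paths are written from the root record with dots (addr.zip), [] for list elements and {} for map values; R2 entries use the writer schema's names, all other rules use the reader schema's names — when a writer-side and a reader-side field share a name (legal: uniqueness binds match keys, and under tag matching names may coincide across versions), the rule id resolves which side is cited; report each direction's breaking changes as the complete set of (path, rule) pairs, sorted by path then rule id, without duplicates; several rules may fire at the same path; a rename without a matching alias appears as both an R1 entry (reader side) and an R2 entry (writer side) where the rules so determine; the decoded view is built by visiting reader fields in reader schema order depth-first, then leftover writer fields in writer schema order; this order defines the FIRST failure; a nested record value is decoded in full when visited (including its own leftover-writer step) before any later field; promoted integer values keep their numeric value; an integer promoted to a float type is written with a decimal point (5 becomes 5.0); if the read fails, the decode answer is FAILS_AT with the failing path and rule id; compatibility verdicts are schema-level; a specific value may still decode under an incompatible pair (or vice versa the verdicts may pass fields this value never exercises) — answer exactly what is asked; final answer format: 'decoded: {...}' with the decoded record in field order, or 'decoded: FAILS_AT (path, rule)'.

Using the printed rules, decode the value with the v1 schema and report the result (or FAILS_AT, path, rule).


each type pair in Order: writer, then reader
migrating the Order value to v1:
  severity := "OPEN"
  scores := null (not supplied -> null)
  latitude := 3.75
  primary := null (not supplied -> null)
  weight := 1.5
  signature := null (not supplied -> null)
  verified := false
  read fails at scores under R2 (unknown field)
  => FAILS_AT (scores, R2)
remaining Order differences; none change what is asked:
  added field quantity to record Order: required int32, tag 1, default 0 (in v2 it sits last) -> shifts the Order verdicts, not this decode

decoded: FAILS_AT (scores, R2)


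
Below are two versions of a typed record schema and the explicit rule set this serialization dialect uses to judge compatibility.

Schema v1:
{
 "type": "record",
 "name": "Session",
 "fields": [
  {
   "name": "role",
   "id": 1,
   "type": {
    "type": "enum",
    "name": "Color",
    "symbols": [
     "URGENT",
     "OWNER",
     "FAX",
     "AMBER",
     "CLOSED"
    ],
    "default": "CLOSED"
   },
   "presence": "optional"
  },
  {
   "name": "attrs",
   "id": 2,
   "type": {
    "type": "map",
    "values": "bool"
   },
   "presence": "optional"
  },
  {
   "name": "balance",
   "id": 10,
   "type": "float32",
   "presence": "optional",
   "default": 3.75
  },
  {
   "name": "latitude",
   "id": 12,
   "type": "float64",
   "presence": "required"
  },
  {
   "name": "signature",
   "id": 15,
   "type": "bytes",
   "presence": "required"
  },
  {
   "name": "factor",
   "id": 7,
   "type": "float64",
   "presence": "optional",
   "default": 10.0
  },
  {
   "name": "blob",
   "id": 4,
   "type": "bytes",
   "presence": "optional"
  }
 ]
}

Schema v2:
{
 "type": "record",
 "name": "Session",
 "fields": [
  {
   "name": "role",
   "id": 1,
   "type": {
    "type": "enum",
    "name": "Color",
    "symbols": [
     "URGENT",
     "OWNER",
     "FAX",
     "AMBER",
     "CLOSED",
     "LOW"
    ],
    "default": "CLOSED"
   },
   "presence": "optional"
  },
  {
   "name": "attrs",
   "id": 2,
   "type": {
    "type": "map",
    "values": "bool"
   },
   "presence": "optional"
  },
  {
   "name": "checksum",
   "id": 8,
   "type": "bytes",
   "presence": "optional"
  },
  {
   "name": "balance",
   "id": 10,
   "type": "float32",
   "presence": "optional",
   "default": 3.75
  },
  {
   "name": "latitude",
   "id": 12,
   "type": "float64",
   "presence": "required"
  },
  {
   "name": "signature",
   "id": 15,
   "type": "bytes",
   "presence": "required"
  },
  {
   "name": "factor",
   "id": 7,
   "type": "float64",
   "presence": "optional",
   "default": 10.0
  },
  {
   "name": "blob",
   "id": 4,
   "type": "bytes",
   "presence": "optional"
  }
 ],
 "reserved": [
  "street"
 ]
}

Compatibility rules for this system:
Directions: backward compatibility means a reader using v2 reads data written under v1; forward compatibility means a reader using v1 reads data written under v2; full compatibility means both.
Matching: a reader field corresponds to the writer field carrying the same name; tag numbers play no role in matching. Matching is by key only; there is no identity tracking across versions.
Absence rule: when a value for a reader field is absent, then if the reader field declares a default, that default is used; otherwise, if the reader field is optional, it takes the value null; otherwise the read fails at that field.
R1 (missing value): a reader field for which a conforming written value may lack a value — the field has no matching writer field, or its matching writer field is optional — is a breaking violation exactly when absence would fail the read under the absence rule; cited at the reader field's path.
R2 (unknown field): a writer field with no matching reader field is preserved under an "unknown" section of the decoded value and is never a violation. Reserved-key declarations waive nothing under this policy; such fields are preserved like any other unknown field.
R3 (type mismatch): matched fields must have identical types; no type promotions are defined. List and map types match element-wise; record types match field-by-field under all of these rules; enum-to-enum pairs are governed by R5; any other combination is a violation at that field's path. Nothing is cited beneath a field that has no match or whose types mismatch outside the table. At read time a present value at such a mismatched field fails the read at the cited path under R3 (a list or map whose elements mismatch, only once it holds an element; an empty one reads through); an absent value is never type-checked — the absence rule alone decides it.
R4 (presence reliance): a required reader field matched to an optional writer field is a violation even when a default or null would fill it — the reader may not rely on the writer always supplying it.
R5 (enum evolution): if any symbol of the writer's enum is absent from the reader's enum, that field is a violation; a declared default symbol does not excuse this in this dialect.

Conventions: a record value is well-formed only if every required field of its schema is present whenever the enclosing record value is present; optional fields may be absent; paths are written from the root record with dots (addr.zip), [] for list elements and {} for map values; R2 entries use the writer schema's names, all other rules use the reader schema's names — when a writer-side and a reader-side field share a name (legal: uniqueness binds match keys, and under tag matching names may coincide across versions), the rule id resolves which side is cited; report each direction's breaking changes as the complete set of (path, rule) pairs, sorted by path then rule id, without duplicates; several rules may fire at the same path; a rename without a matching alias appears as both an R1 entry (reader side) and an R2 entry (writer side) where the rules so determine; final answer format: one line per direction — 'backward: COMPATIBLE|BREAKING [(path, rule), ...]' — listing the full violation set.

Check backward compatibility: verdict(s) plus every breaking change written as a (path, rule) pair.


each type pair in Session: writer, then reader
backward analysis of Session with v2 as reader and v1 as writer:
  role: Color -> Color, writer optional; from role
  attrs: map<string, bool> -> map<string, bool>, writer optional; from attrs
  checksum: no writer-side match
  balance: float32 -> float32, writer optional; from balance
  latitude: float64 -> float64, writer required; from latitude
  signature: bytes -> bytes, writer required; from signature
  factor: float64 -> float64, writer optional; from factor
  blob: bytes -> bytes, writer optional; from blob
  => backward verdict for Session: COMPATIBLE, no violations
the other Session changes do not affect what is asked:
  added field checksum to record Session: optional bytes, tag 8 (in v2 it sits immediately before balance) -> inert for the asked Session verdict: nothing fires
  enum Color (field role in record Session): symbol LOW added -> its effect on Session is confined to the forward direction, not asked

backward: COMPATIBLE []


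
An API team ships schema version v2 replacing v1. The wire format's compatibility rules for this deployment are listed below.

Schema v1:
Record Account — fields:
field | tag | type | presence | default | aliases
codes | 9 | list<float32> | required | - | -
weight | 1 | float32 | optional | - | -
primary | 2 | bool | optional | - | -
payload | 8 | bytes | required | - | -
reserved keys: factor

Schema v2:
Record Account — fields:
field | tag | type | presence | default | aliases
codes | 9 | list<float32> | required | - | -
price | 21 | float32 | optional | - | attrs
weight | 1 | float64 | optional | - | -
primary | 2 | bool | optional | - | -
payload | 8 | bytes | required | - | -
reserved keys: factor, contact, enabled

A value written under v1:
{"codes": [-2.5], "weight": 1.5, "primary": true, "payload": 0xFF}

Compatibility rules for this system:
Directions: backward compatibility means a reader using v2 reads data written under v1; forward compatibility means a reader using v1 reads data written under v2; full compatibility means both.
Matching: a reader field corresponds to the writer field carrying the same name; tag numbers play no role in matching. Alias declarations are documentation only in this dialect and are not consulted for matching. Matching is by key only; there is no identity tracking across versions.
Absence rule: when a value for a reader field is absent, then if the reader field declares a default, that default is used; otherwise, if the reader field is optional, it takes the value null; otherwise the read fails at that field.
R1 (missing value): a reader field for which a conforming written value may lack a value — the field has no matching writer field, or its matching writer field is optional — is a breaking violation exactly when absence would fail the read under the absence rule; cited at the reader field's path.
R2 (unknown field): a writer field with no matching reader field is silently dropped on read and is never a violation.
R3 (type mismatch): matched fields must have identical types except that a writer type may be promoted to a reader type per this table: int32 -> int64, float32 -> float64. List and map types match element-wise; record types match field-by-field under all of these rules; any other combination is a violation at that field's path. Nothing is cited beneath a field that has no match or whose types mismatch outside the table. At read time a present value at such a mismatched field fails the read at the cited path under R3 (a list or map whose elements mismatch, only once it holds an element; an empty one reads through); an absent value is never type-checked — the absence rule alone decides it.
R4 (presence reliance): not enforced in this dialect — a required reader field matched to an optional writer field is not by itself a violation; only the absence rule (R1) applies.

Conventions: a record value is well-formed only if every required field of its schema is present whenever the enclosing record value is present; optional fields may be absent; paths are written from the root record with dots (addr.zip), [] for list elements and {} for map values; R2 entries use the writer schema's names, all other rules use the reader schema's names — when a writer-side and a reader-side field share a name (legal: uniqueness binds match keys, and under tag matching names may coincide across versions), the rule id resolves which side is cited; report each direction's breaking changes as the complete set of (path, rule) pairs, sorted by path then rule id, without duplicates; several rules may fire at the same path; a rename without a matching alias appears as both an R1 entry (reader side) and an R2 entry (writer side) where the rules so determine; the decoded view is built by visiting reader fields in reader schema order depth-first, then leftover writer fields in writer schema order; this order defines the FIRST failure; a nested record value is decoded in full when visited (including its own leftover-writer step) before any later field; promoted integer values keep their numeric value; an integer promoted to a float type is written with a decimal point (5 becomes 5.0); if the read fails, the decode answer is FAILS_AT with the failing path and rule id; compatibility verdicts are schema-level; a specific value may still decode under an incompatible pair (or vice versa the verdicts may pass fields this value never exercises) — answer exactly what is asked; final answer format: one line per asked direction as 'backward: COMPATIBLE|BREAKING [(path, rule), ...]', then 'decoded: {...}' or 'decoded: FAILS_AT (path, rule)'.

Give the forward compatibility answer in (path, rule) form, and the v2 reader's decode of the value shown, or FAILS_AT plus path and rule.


in Account below, arrows point writer -> reader
forward pass over Account, reader schema v1, writer schema v2:
  codes: paired with writer codes (list<float32> -> list<float32>; writer required)
  weight: paired with writer weight (float64 -> float32; writer optional)
  primary: paired with writer primary (bool -> bool; writer optional)
  payload: paired with writer payload (bytes -> bytes; writer required)
  price (writer side), unknown to reader
  rule R3 violated at weight
  => 1 violation(s): forward is BREAKING for Account
decode (reader v2):
  codes := [-2.5]
  price := null (absent, optional -> null)
  weight := 1.5 (float32 -> float64)
  primary := true
  payload := 0xFF
  => decoded: {"codes": [-2.5], "price": null, "weight": 1.5, "primary": true, "payload": 0xFF}

forward: BREAKING [(weight, R3)]; decoded: {"codes": [-2.5], "price": null, "weight": 1.5, "primary": true, "payload": 0xFF}
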